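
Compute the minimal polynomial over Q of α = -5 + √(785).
m_α(x) = x^2 + 10x - 760

From α + 5 = √(785), squaring gives (α + 5)^2 = 785, i.e. α^2 + 10α + 25 = 785, so α^2 + 10α - 760 = 0. The discriminant of x^2 + 10x - 760 is (10)^2 - 4·(-760) = 100 + 3040 = 3140, and 4·(785) is not a perfect square in Q since 785 is squarefree and ≠ 1. Hence x^2 + 10x - 760 is irreducible over Q and is the minimal polynomial of α.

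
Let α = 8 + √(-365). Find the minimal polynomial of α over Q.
m_α(x) = x^2 - 16x + 429

From α - 8 = √(-365), squaring gives (α - 8)^2 = -365, i.e. α^2 - 16α + 64 = -365, so α^2 - 16α + 429 = 0. The discriminant of x^2 - 16x + 429 is (-16)^2 - 4·(429) = 256 - 1716 = -1460, and 4·(-365) is not a perfect square in Q since -365 is squarefree and ≠ 1. Hence x^2 - 16x + 429 is irreducible over Q and is the minimal polynomial of α.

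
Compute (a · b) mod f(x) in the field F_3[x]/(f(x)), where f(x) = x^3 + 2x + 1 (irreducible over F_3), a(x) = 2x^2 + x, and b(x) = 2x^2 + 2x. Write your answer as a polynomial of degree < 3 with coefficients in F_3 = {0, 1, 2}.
a · b ≡ 2x (mod f(x))

Multiply in F_3[x]: a(x)·b(x) = (2x^2 + x)·(2x^2 + 2x) = x^4 + 2x^2. This has degree ≥ 3, so divide by f(x) over F_3: x^4 + 2x^2 = (x)·(x^3 + 2x + 1) + (2x). Hence a·b ≡ 2x (mod f). (F_3[x]/(f) is a field with 3^3 = 27 elements since f is irreducible of degree 3.)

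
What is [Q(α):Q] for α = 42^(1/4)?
[Q(α):Q] = 4

α is a root of x^4 - 42. By Eisenstein's criterion at the prime p = 2 (which divides the constant term 42 but p^2 = 4 does not, since 42 is squarefree), x^4 - 42 is irreducible over Q. Hence [Q(α):Q] = 4.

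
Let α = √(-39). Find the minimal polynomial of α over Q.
m_α(x) = x^2 + 39

α satisfies α^2 + 39 = 0, so x^2 + 39 annihilates α. Since d = -39 is squarefree and ≠ 1, it is not a perfect square in Q, so x^2 + 39 has no rational root and is therefore irreducible over Q (a degree-2 polynomial over a field is irreducible iff it has no root). Hence m_α(x) = x^2 + 39.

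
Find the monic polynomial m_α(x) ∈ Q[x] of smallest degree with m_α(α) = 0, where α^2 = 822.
m_α(x) = x^2 - 822

α satisfies α^2 - 822 = 0, so x^2 - 822 annihilates α. Since d = 822 is squarefree and ≠ 1, it is not a perfect square in Q, so x^2 - 822 has no rational root and is therefore irreducible over Q (a degree-2 polynomial over a field is irreducible iff it has no root). Hence m_α(x) = x^2 - 822.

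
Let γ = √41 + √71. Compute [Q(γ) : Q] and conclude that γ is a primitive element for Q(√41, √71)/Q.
[Q(γ) : Q] = 4 (equivalently, Q(γ) = Q(√41, √71))

Obviously Q(γ) ⊆ Q(√41, √71), and [Q(√41, √71):Q] = 4 (since 41, 71 are distinct squarefree integers > 1 with 2911 not a perfect square). To show equality we compute the minimal polynomial of γ. From γ = √41 + √71: γ^2 = 41 + 2√(2911) + 71 = 112 + 2√(2911), so γ^2 - 112 = 2√(2911); squaring, (γ^2 - 112)^2 = 4·2911, i.e. γ^4 - 224γ^2 + 12544 - 11644 = 0, i.e. γ^4 - 224γ^2 + 900 = 0. So γ is a root of x^4 - 224x^2 + 900. This polynomial is irreducible over Q: it has no rational root (each ±√41 ± √71 is irrational), and any factorization into two quadratics over Q would force √(2911) ∈ Q (pairing opposite roots) or √41, √71 ∈ Q (other pairings), all impossible. Hence [Q(γ):Q] = 4 = [Q(√41, √71):Q], so Q(γ) = Q(√41, √71).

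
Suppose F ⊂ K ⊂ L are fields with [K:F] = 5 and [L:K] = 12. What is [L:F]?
[L:F] = 60

The tower law says that for any tower of field extensions F ⊂ K ⊂ L with finite degrees, [L:F] = [L:K] · [K:F]. Here this gives [L:F] = 12 · 5 = 60.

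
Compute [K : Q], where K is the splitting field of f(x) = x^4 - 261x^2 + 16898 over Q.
[K : Q] = 4

Solving the quadratic in x^2: x^2 = (261 ± √(261^2 - 4·16898))/2 = (261 ± √529)/2 = (261 ± 23)/2, giving x^2 = 119 or x^2 = 142. So f(x) = (x^2 - 119)(x^2 - 142) and the roots of f are ±√119, ±√142. Hence the splitting field is K = Q(√119, √142). Since 119 and 142 are distinct squarefree integers > 1, their product 16898 is not a perfect square, so √142 ∉ Q(√119). By the tower law [K:Q] = [Q(√119,√142):Q(√119)] · [Q(√119):Q] = 2 · 2 = 4.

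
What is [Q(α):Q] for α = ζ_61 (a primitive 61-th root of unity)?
[Q(α):Q] = 60

The minimal polynomial of ζ_61 over Q is the 61-th cyclotomic polynomial Φ_61(x), which is irreducible over Q and has degree φ(61) = 60. Hence [Q(α):Q] = φ(61) = 60.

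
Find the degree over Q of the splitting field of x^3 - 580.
[K : Q] = 6

The roots of x^3 - 580 are ∛580, ω∛580, ω^2∛580 where ω = e^(2πi/3) is a primitive cube root of unity, so K = Q(∛580, ω). Now [Q(∛580):Q] = 3 (since 580 is not a perfect cube, x^3 - 580 is irreducible) and [Q(ω):Q] = 2. Both 2 and 3 divide [K:Q], and [K:Q] ≤ 3·2 = 6, so [K:Q] = 6. (Equivalently: Q(∛580) ⊂ R but ω ∉ R, so [K : Q(∛580)] = 2.)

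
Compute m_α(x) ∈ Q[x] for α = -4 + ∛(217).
m_α(x) = x^3 + 12x^2 + 48x - 153

Set β = α + 4 = ∛(217), so β^3 = 217. Then (α + 4)^3 - 217 = 0, i.e. α is a root of g(x) = (x + 4)^3 - 217 = x^3 + 12x^2 + 48x - 153. Since g(x) = h(x + 4) where h(x) = x^3 - 217, and h is irreducible over Q (because 217 is not a perfect cube, so h has no rational root, and a monic cubic with no rational root is irreducible), g is also irreducible (irreducibility is preserved under the substitution x → x + 4). Hence m_α(x) = x^3 + 12x^2 + 48x - 153.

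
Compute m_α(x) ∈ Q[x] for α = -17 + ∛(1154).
m_α(x) = x^3 + 51x^2 + 867x + 3759

Set β = α + 17 = ∛(1154), so β^3 = 1154. Then (α + 17)^3 - 1154 = 0, i.e. α is a root of g(x) = (x + 17)^3 - 1154 = x^3 + 51x^2 + 867x + 3759. Since g(x) = h(x + 17) where h(x) = x^3 - 1154, and h is irreducible over Q (because 1154 is not a perfect cube, so h has no rational root, and a monic cubic with no rational root is irreducible), g is also irreducible (irreducibility is preserved under the substitution x → x + 17). Hence m_α(x) = x^3 + 51x^2 + 867x + 3759.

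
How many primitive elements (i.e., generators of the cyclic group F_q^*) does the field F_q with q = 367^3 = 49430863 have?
There are φ(49430862) = 14955840 primitive elements

F_q^* is cyclic of order q - 1 = 49430862. A cyclic group of order m has exactly φ(m) generators. Here m = 49430862 = 2 · 3^2 · 13 · 61 · 3463, so the number of primitive elements is φ(49430862) = 14955840.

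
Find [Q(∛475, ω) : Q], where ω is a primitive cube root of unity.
[Q(∛475, ω) : Q] = 6

[Q(∛475):Q] = 3 (min poly x^3 - 475, irreducible since 475 is not a perfect cube). [Q(ω):Q] = 2 (min poly x^2 + x + 1). Since Q(∛475) ⊂ R and ω ∉ R, we have ω ∉ Q(∛475), so x^2 + x + 1 remains irreducible over Q(∛475) and [Q(∛475, ω) : Q(∛475)] = 2. By the tower law, [Q(∛475, ω) : Q] = 3 · 2 = 6. (In fact Q(∛475, ω) is the splitting field of x^3 - 475 over Q.)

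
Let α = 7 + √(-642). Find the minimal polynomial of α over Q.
m_α(x) = x^2 - 14x + 691

From α - 7 = √(-642), squaring gives (α - 7)^2 = -642, i.e. α^2 - 14α + 49 = -642, so α^2 - 14α + 691 = 0. The discriminant of x^2 - 14x + 691 is (-14)^2 - 4·(691) = 196 - 2764 = -2568, and 4·(-642) is not a perfect square in Q since -642 is squarefree and ≠ 1. Hence x^2 - 14x + 691 is irreducible over Q and is the minimal polynomial of α.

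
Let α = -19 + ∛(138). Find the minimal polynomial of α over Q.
m_α(x) = x^3 + 57x^2 + 1083x + 6721

Set β = α + 19 = ∛(138), so β^3 = 138. Then (α + 19)^3 - 138 = 0, i.e. α is a root of g(x) = (x + 19)^3 - 138 = x^3 + 57x^2 + 1083x + 6721. Since g(x) = h(x + 19) where h(x) = x^3 - 138, and h is irreducible over Q (because 138 is not a perfect cube, so h has no rational root, and a monic cubic with no rational root is irreducible), g is also irreducible (irreducibility is preserved under the substitution x → x + 19). Hence m_α(x) = x^3 + 57x^2 + 1083x + 6721.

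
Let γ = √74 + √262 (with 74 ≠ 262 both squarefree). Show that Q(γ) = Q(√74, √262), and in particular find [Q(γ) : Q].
[Q(γ) : Q] = 4 (equivalently, Q(γ) = Q(√74, √262))

Obviously Q(γ) ⊆ Q(√74, √262), and [Q(√74, √262):Q] = 4 (since 74, 262 are distinct squarefree integers > 1 with 19388 not a perfect square). To show equality we compute the minimal polynomial of γ. From γ = √74 + √262: γ^2 = 74 + 2√(19388) + 262 = 336 + 2√(19388), so γ^2 - 336 = 2√(19388); squaring, (γ^2 - 336)^2 = 4·19388, i.e. γ^4 - 672γ^2 + 112896 - 77552 = 0, i.e. γ^4 - 672γ^2 + 35344 = 0. So γ is a root of x^4 - 672x^2 + 35344. This polynomial is irreducible over Q: it has no rational root (each ±√74 ± √262 is irrational), and any factorization into two quadratics over Q would force √(19388) ∈ Q (pairing opposite roots) or √74, √262 ∈ Q (other pairings), all impossible. Hence [Q(γ):Q] = 4 = [Q(√74, √262):Q], so Q(γ) = Q(√74, √262).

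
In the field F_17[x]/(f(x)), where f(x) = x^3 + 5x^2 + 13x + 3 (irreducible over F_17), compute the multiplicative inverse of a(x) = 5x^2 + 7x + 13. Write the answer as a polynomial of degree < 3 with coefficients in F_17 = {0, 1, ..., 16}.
a(x)^(-1) ≡ 10x^2 + 3x + 13 (mod f(x))

Since f is irreducible over F_17, F_17[x]/(f) is a field and a(x) ≠ 0 has an inverse. Apply the extended Euclidean algorithm to f(x) and a(x) in F_17[x]: f(x) = (7x + 15)·a(x) + (4x + 12);  a(x) = (14x + 15)·(4x + 12) + (3). The last nonzero remainder is the constant 3 = gcd(f, a) in F_17. Back-substituting through the division chain expresses 3 = s(x)·a(x) + t(x)·f(x) with s(x) ≡ 13x^2 + 9x + 5 (mod f), so (13x^2 + 9x + 5)·a(x) ≡ 3 (mod f). Multiplying by 3^(-1) ≡ 6 in F_17 gives a(x)^(-1) ≡ 6·(13x^2 + 9x + 5) ≡ 10x^2 + 3x + 13 (mod f). Check: (5x^2 + 7x + 13)·(10x^2 + 3x + 13) = 16x^4 + 12x^2 + 11x + 16 ≡ 1 (mod x^3 + 5x^2 + 13x + 3).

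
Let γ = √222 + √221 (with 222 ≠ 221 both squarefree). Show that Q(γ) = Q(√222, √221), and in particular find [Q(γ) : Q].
[Q(γ) : Q] = 4 (equivalently, Q(γ) = Q(√222, √221))

Obviously Q(γ) ⊆ Q(√222, √221), and [Q(√222, √221):Q] = 4 (since 222, 221 are distinct squarefree integers > 1 with 49062 not a perfect square). To show equality we compute the minimal polynomial of γ. From γ = √222 + √221: γ^2 = 222 + 2√(49062) + 221 = 443 + 2√(49062), so γ^2 - 443 = 2√(49062); squaring, (γ^2 - 443)^2 = 4·49062, i.e. γ^4 - 886γ^2 + 196249 - 196248 = 0, i.e. γ^4 - 886γ^2 + 1 = 0. So γ is a root of x^4 - 886x^2 + 1. This polynomial is irreducible over Q: it has no rational root (each ±√222 ± √221 is irrational), and any factorization into two quadratics over Q would force √(49062) ∈ Q (pairing opposite roots) or √222, √221 ∈ Q (other pairings), all impossible. Hence [Q(γ):Q] = 4 = [Q(√222, √221):Q], so Q(γ) = Q(√222, √221).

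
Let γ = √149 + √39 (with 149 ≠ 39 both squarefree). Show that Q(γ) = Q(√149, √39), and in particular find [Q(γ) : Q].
[Q(γ) : Q] = 4 (equivalently, Q(γ) = Q(√149, √39))

Obviously Q(γ) ⊆ Q(√149, √39), and [Q(√149, √39):Q] = 4 (since 149, 39 are distinct squarefree integers > 1 with 5811 not a perfect square). To show equality we compute the minimal polynomial of γ. From γ = √149 + √39: γ^2 = 149 + 2√(5811) + 39 = 188 + 2√(5811), so γ^2 - 188 = 2√(5811); squaring, (γ^2 - 188)^2 = 4·5811, i.e. γ^4 - 376γ^2 + 35344 - 23244 = 0, i.e. γ^4 - 376γ^2 + 12100 = 0. So γ is a root of x^4 - 376x^2 + 12100. This polynomial is irreducible over Q: it has no rational root (each ±√149 ± √39 is irrational), and any factorization into two quadratics over Q would force √(5811) ∈ Q (pairing opposite roots) or √149, √39 ∈ Q (other pairings), all impossible. Hence [Q(γ):Q] = 4 = [Q(√149, √39):Q], so Q(γ) = Q(√149, √39).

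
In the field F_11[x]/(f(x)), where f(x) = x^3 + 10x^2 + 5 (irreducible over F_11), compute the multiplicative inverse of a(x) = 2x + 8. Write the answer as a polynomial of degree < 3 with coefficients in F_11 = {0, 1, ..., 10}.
a(x)^(-1) ≡ 8x^2 + 4x + 6 (mod f(x))

Since f is irreducible over F_11, F_11[x]/(f) is a field and a(x) ≠ 0 has an inverse. Apply the extended Euclidean algorithm to f(x) and a(x) in F_11[x]: f(x) = (6x^2 + 3x + 10)·a(x) + (2). The last nonzero remainder is the constant 2 = gcd(f, a) in F_11. Back-substituting through the division chain expresses 2 = s(x)·a(x) + t(x)·f(x) with s(x) ≡ 5x^2 + 8x + 1 (mod f), so (5x^2 + 8x + 1)·a(x) ≡ 2 (mod f). Multiplying by 2^(-1) ≡ 6 in F_11 gives a(x)^(-1) ≡ 6·(5x^2 + 8x + 1) ≡ 8x^2 + 4x + 6 (mod f). Check: (2x + 8)·(8x^2 + 4x + 6) = 5x^3 + 6x^2 + 4 ≡ 1 (mod x^3 + 10x^2 + 5).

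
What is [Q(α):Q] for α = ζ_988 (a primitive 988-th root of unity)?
[Q(α):Q] = 432

The minimal polynomial of ζ_988 over Q is the 988-th cyclotomic polynomial Φ_988(x), which is irreducible over Q and has degree φ(988) = 432. Hence [Q(α):Q] = φ(988) = 432.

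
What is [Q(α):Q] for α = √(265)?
[Q(α):Q] = 2

[Q(α):Q] equals the degree of the minimal polynomial of α. Here α^2 = 265 and x^2 - 265 is irreducible (d = 265 is squarefree, ≠ 1, hence not a square), so deg(m_α) = 2. Thus [Q(α):Q] = 2.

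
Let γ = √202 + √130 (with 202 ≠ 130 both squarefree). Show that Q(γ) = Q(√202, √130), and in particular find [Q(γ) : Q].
[Q(γ) : Q] = 4 (equivalently, Q(γ) = Q(√202, √130))

Obviously Q(γ) ⊆ Q(√202, √130), and [Q(√202, √130):Q] = 4 (since 202, 130 are distinct squarefree integers > 1 with 26260 not a perfect square). To show equality we compute the minimal polynomial of γ. From γ = √202 + √130: γ^2 = 202 + 2√(26260) + 130 = 332 + 2√(26260), so γ^2 - 332 = 2√(26260); squaring, (γ^2 - 332)^2 = 4·26260, i.e. γ^4 - 664γ^2 + 110224 - 105040 = 0, i.e. γ^4 - 664γ^2 + 5184 = 0. So γ is a root of x^4 - 664x^2 + 5184. This polynomial is irreducible over Q: it has no rational root (each ±√202 ± √130 is irrational), and any factorization into two quadratics over Q would force √(26260) ∈ Q (pairing opposite roots) or √202, √130 ∈ Q (other pairings), all impossible. Hence [Q(γ):Q] = 4 = [Q(√202, √130):Q], so Q(γ) = Q(√202, √130).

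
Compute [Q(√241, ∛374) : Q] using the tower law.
[Q(√241, ∛374) : Q] = 6

Let L = Q(√241, ∛374). Since Q(√241) ⊂ L and [Q(√241):Q] = 2, the tower law gives 2 | [L:Q]. Likewise Q(∛374) ⊂ L with [Q(∛374):Q] = 3 (because 374 is not a perfect cube), so 3 | [L:Q]. As gcd(2,3) = 1, [L:Q] is divisible by 6. Conversely L is generated over Q by √241 and ∛374, so [L:Q] ≤ 2·3 = 6. Therefore [Q(√241, ∛374) : Q] = 6.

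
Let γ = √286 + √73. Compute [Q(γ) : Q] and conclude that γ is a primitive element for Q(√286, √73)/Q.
[Q(γ) : Q] = 4 (equivalently, Q(γ) = Q(√286, √73))

Obviously Q(γ) ⊆ Q(√286, √73), and [Q(√286, √73):Q] = 4 (since 286, 73 are distinct squarefree integers > 1 with 20878 not a perfect square). To show equality we compute the minimal polynomial of γ. From γ = √286 + √73: γ^2 = 286 + 2√(20878) + 73 = 359 + 2√(20878), so γ^2 - 359 = 2√(20878); squaring, (γ^2 - 359)^2 = 4·20878, i.e. γ^4 - 718γ^2 + 128881 - 83512 = 0, i.e. γ^4 - 718γ^2 + 45369 = 0. So γ is a root of x^4 - 718x^2 + 45369. This polynomial is irreducible over Q: it has no rational root (each ±√286 ± √73 is irrational), and any factorization into two quadratics over Q would force √(20878) ∈ Q (pairing opposite roots) or √286, √73 ∈ Q (other pairings), all impossible. Hence [Q(γ):Q] = 4 = [Q(√286, √73):Q], so Q(γ) = Q(√286, √73).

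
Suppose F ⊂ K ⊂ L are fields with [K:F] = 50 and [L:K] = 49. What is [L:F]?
[L:F] = 2450

The tower law says that for any tower of field extensions F ⊂ K ⊂ L with finite degrees, [L:F] = [L:K] · [K:F]. Here this gives [L:F] = 49 · 50 = 2450.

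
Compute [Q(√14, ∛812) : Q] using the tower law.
[Q(√14, ∛812) : Q] = 6

Let L = Q(√14, ∛812). Since Q(√14) ⊂ L and [Q(√14):Q] = 2, the tower law gives 2 | [L:Q]. Likewise Q(∛812) ⊂ L with [Q(∛812):Q] = 3 (because 812 is not a perfect cube), so 3 | [L:Q]. As gcd(2,3) = 1, [L:Q] is divisible by 6. Conversely L is generated over Q by √14 and ∛812, so [L:Q] ≤ 2·3 = 6. Therefore [Q(√14, ∛812) : Q] = 6.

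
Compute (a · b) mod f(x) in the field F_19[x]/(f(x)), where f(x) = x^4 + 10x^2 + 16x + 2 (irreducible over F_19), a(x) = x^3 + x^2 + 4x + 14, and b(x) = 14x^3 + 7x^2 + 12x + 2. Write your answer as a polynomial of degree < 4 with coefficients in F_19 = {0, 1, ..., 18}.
a · b ≡ 13x^3 + 16x^2 + 15x + 6 (mod f(x))

Multiply in F_19[x]: a(x)·b(x) = (x^3 + x^2 + 4x + 14)·(14x^3 + 7x^2 + 12x + 2) = 14x^6 + 2x^5 + 18x^4 + 10x^3 + 15x^2 + 5x + 9. This has degree ≥ 4, so divide by f(x) over F_19: 14x^6 + 2x^5 + 18x^4 + 10x^3 + 15x^2 + 5x + 9 = (14x^2 + 2x + 11)·(x^4 + 10x^2 + 16x + 2) + (13x^3 + 16x^2 + 15x + 6). Hence a·b ≡ 13x^3 + 16x^2 + 15x + 6 (mod f). (F_19[x]/(f) is a field with 19^4 = 130321 elements since f is irreducible of degree 4.)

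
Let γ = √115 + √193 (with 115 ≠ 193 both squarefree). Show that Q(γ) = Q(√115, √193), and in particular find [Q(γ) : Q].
[Q(γ) : Q] = 4 (equivalently, Q(γ) = Q(√115, √193))

Obviously Q(γ) ⊆ Q(√115, √193), and [Q(√115, √193):Q] = 4 (since 115, 193 are distinct squarefree integers > 1 with 22195 not a perfect square). To show equality we compute the minimal polynomial of γ. From γ = √115 + √193: γ^2 = 115 + 2√(22195) + 193 = 308 + 2√(22195), so γ^2 - 308 = 2√(22195); squaring, (γ^2 - 308)^2 = 4·22195, i.e. γ^4 - 616γ^2 + 94864 - 88780 = 0, i.e. γ^4 - 616γ^2 + 6084 = 0. So γ is a root of x^4 - 616x^2 + 6084. This polynomial is irreducible over Q: it has no rational root (each ±√115 ± √193 is irrational), and any factorization into two quadratics over Q would force √(22195) ∈ Q (pairing opposite roots) or √115, √193 ∈ Q (other pairings), all impossible. Hence [Q(γ):Q] = 4 = [Q(√115, √193):Q], so Q(γ) = Q(√115, √193).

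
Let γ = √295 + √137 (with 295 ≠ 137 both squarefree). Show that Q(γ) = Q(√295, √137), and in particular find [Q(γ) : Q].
[Q(γ) : Q] = 4 (equivalently, Q(γ) = Q(√295, √137))

Obviously Q(γ) ⊆ Q(√295, √137), and [Q(√295, √137):Q] = 4 (since 295, 137 are distinct squarefree integers > 1 with 40415 not a perfect square). To show equality we compute the minimal polynomial of γ. From γ = √295 + √137: γ^2 = 295 + 2√(40415) + 137 = 432 + 2√(40415), so γ^2 - 432 = 2√(40415); squaring, (γ^2 - 432)^2 = 4·40415, i.e. γ^4 - 864γ^2 + 186624 - 161660 = 0, i.e. γ^4 - 864γ^2 + 24964 = 0. So γ is a root of x^4 - 864x^2 + 24964. This polynomial is irreducible over Q: it has no rational root (each ±√295 ± √137 is irrational), and any factorization into two quadratics over Q would force √(40415) ∈ Q (pairing opposite roots) or √295, √137 ∈ Q (other pairings), all impossible. Hence [Q(γ):Q] = 4 = [Q(√295, √137):Q], so Q(γ) = Q(√295, √137).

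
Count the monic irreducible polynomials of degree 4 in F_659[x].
There are 47149888170 monic irreducible polynomials of degree 4 over F_659

Each element of F_{659^4} that lies in no proper subfield is a root of exactly one monic irreducible of degree 4 over F_659, and each such polynomial has 4 distinct roots in F_{659^4}. By Möbius inversion the count is N_659(4) = (1/4) Σ_{d|4} μ(4/d) · 659^d = (1/4)(μ(4)·659^1 + μ(2)·659^2 + μ(1)·659^4) = 188599552680/4 = 47149888170.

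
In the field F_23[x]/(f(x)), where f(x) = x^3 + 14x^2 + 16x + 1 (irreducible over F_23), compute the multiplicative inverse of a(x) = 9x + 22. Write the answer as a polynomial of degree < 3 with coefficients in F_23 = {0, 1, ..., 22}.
a(x)^(-1) ≡ 15x^2 + 20x + 2 (mod f(x))

Since f is irreducible over F_23, F_23[x]/(f) is a field and a(x) ≠ 0 has an inverse. Apply the extended Euclidean algorithm to f(x) and a(x) in F_23[x]: f(x) = (18x^2 + x + 7)·a(x) + (8). The last nonzero remainder is the constant 8 = gcd(f, a) in F_23. Back-substituting through the division chain expresses 8 = s(x)·a(x) + t(x)·f(x) with s(x) ≡ 5x^2 + 22x + 16 (mod f), so (5x^2 + 22x + 16)·a(x) ≡ 8 (mod f). Multiplying by 8^(-1) ≡ 3 in F_23 gives a(x)^(-1) ≡ 3·(5x^2 + 22x + 16) ≡ 15x^2 + 20x + 2 (mod f). Check: (9x + 22)·(15x^2 + 20x + 2) = 20x^3 + 4x^2 + 21x + 21 ≡ 1 (mod x^3 + 14x^2 + 16x + 1).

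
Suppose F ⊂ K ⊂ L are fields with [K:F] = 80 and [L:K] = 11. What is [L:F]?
[L:F] = 880

The tower law says that for any tower of field extensions F ⊂ K ⊂ L with finite degrees, [L:F] = [L:K] · [K:F]. Here this gives [L:F] = 11 · 80 = 880.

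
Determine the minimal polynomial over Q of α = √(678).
m_α(x) = x^2 - 678

α satisfies α^2 - 678 = 0, so x^2 - 678 annihilates α. Since d = 678 is squarefree and ≠ 1, it is not a perfect square in Q, so x^2 - 678 has no rational root and is therefore irreducible over Q (a degree-2 polynomial over a field is irreducible iff it has no root). Hence m_α(x) = x^2 - 678.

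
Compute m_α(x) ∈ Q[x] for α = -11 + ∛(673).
m_α(x) = x^3 + 33x^2 + 363x + 658

Set β = α + 11 = ∛(673), so β^3 = 673. Then (α + 11)^3 - 673 = 0, i.e. α is a root of g(x) = (x + 11)^3 - 673 = x^3 + 33x^2 + 363x + 658. Since g(x) = h(x + 11) where h(x) = x^3 - 673, and h is irreducible over Q (because 673 is not a perfect cube, so h has no rational root, and a monic cubic with no rational root is irreducible), g is also irreducible (irreducibility is preserved under the substitution x → x + 11). Hence m_α(x) = x^3 + 33x^2 + 363x + 658.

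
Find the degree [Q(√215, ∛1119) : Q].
[Q(√215, ∛1119) : Q] = 6

Let L = Q(√215, ∛1119). Since Q(√215) ⊂ L and [Q(√215):Q] = 2, the tower law gives 2 | [L:Q]. Likewise Q(∛1119) ⊂ L with [Q(∛1119):Q] = 3 (because 1119 is not a perfect cube), so 3 | [L:Q]. As gcd(2,3) = 1, [L:Q] is divisible by 6. Conversely L is generated over Q by √215 and ∛1119, so [L:Q] ≤ 2·3 = 6. Therefore [Q(√215, ∛1119) : Q] = 6.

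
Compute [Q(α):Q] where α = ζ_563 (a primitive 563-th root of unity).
[Q(α):Q] = 562

The minimal polynomial of ζ_563 over Q is the 563-th cyclotomic polynomial Φ_563(x), which is irreducible over Q and has degree φ(563) = 562. Hence [Q(α):Q] = φ(563) = 562.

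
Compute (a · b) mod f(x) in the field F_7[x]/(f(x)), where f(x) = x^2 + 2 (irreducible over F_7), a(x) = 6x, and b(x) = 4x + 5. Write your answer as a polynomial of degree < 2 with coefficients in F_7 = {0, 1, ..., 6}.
a · b ≡ 2x + 1 (mod f(x))

Multiply in F_7[x]: a(x)·b(x) = (6x)·(4x + 5) = 3x^2 + 2x. This has degree ≥ 2, so divide by f(x) over F_7: 3x^2 + 2x = (3)·(x^2 + 2) + (2x + 1). Hence a·b ≡ 2x + 1 (mod f). (F_7[x]/(f) is a field with 7^2 = 49 elements since f is irreducible of degree 2.)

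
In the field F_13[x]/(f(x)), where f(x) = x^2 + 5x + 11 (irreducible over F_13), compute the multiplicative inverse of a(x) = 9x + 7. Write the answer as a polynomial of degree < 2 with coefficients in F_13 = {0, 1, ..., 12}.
a(x)^(-1) ≡ 4x + 1 (mod f(x))

Since f is irreducible over F_13, F_13[x]/(f) is a field and a(x) ≠ 0 has an inverse. Apply the extended Euclidean algorithm to f(x) and a(x) in F_13[x]: f(x) = (3x + 4)·a(x) + (9). The last nonzero remainder is the constant 9 = gcd(f, a) in F_13. Back-substituting through the division chain expresses 9 = s(x)·a(x) + t(x)·f(x) with s(x) ≡ 10x + 9 (mod f), so (10x + 9)·a(x) ≡ 9 (mod f). Multiplying by 9^(-1) ≡ 3 in F_13 gives a(x)^(-1) ≡ 3·(10x + 9) ≡ 4x + 1 (mod f). Check: (9x + 7)·(4x + 1) = 10x^2 + 11x + 7 ≡ 1 (mod x^2 + 5x + 11).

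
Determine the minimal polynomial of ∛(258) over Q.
m_α(x) = x^3 - 258

α satisfies α^3 = 258, so x^3 - 258 annihilates α. By the rational root test, a rational root p/q (in lowest terms) of x^3 - 258 would satisfy p^3 = 258 q^3, forcing q = 1 and p^3 = 258; but 258 is not a perfect cube, contradiction. A monic cubic over Q with no rational root is irreducible (any nontrivial factorization would include a linear factor). Hence x^3 - 258 is the minimal polynomial of α, and in particular [Q(α):Q] = 3.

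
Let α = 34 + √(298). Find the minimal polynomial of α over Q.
m_α(x) = x^2 - 68x + 858

From α - 34 = √(298), squaring gives (α - 34)^2 = 298, i.e. α^2 - 68α + 1156 = 298, so α^2 - 68α + 858 = 0. The discriminant of x^2 - 68x + 858 is (-68)^2 - 4·(858) = 4624 - 3432 = 1192, and 4·(298) is not a perfect square in Q since 298 is squarefree and ≠ 1. Hence x^2 - 68x + 858 is irreducible over Q and is the minimal polynomial of α.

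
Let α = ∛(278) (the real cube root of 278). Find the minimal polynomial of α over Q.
m_α(x) = x^3 - 278

α satisfies α^3 = 278, so x^3 - 278 annihilates α. By the rational root test, a rational root p/q (in lowest terms) of x^3 - 278 would satisfy p^3 = 278 q^3, forcing q = 1 and p^3 = 278; but 278 is not a perfect cube, contradiction. A monic cubic over Q with no rational root is irreducible (any nontrivial factorization would include a linear factor). Hence x^3 - 278 is the minimal polynomial of α, and in particular [Q(α):Q] = 3.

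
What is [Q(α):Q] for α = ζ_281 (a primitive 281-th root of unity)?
[Q(α):Q] = 280

The minimal polynomial of ζ_281 over Q is the 281-th cyclotomic polynomial Φ_281(x), which is irreducible over Q and has degree φ(281) = 280. Hence [Q(α):Q] = φ(281) = 280.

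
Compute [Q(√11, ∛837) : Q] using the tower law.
[Q(√11, ∛837) : Q] = 6

Let L = Q(√11, ∛837). Since Q(√11) ⊂ L and [Q(√11):Q] = 2, the tower law gives 2 | [L:Q]. Likewise Q(∛837) ⊂ L with [Q(∛837):Q] = 3 (because 837 is not a perfect cube), so 3 | [L:Q]. As gcd(2,3) = 1, [L:Q] is divisible by 6. Conversely L is generated over Q by √11 and ∛837, so [L:Q] ≤ 2·3 = 6. Therefore [Q(√11, ∛837) : Q] = 6.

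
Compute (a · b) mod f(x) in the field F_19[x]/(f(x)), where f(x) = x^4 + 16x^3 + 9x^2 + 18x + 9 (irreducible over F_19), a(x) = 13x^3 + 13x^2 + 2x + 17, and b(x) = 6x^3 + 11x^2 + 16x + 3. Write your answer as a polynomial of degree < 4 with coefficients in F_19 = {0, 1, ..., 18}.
a · b ≡ 2x^3 + 11x^2 + 2x + 13 (mod f(x))

Multiply in F_19[x]: a(x)·b(x) = (13x^3 + 13x^2 + 2x + 17)·(6x^3 + 11x^2 + 16x + 3) = 2x^6 + 12x^5 + 2x^4 + 10x^3 + 11x^2 + 12x + 13. This has degree ≥ 4, so divide by f(x) over F_19: 2x^6 + 12x^5 + 2x^4 + 10x^3 + 11x^2 + 12x + 13 = (2x^2 + 18x)·(x^4 + 16x^3 + 9x^2 + 18x + 9) + (2x^3 + 11x^2 + 2x + 13). Hence a·b ≡ 2x^3 + 11x^2 + 2x + 13 (mod f). (F_19[x]/(f) is a field with 19^4 = 130321 elements since f is irreducible of degree 4.)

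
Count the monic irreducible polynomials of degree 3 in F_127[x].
There are 682752 monic irreducible polynomials of degree 3 over F_127

Each element of F_{127^3} that lies in no proper subfield is a root of exactly one monic irreducible of degree 3 over F_127, and each such polynomial has 3 distinct roots in F_{127^3}. By Möbius inversion the count is N_127(3) = (1/3) Σ_{d|3} μ(3/d) · 127^d = (1/3)(μ(3)·127^1 + μ(1)·127^3) = 2048256/3 = 682752.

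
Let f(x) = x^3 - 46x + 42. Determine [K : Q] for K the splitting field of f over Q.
[K : Q] = 6

By the rational root test, any rational root of the monic integer polynomial f(x) = x^3 - 46x + 42 must be an integer dividing the constant term 42, i.e. one of ±{1, 2, 3, 6, 7, 14, 21, 42}. Evaluating: f(1) = -3, f(-1) = 87, f(2) = -42, f(-2) = 126, f(3) = -69, f(-3) = 153, f(6) = -18, f(-6) = 102, f(7) = 63, f(-7) = 21, f(14) = 2142, f(-14) = -2058, f(21) = 8337, f(-21) = -8253, f(42) = 72198, f(-42) = -72114; none is 0, so f has no rational root and is therefore irreducible over Q (a cubic with no linear factor over a field is irreducible). For an irreducible cubic, the Galois group is A_3 or S_3 according as the discriminant disc(f) = -4a^3 - 27b^2 = -4·(-46)^3 - 27·(42)^2 = 341716 is or is not a square in Q. Here disc(f) = 341716 is not a perfect square in Q, so the Galois group of f over Q is not contained in A_3 and must be all of S_3. The splitting field has degree |S_3| = 6 over Q, so [K : Q] = 6.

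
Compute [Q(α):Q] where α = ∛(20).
[Q(α):Q] = 3

The minimal polynomial of α is x^3 - 20, irreducible over Q since 20 is not a perfect cube (so x^3 - 20 has no rational root). Hence [Q(α):Q] = deg(m_α) = 3.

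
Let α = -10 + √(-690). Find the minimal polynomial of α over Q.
m_α(x) = x^2 + 20x + 790

From α + 10 = √(-690), squaring gives (α + 10)^2 = -690, i.e. α^2 + 20α + 100 = -690, so α^2 + 20α + 790 = 0. The discriminant of x^2 + 20x + 790 is (20)^2 - 4·(790) = 400 - 3160 = -2760, and 4·(-690) is not a perfect square in Q since -690 is squarefree and ≠ 1. Hence x^2 + 20x + 790 is irreducible over Q and is the minimal polynomial of α.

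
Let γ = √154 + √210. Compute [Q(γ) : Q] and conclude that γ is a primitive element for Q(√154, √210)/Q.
[Q(γ) : Q] = 4 (equivalently, Q(γ) = Q(√154, √210))

Obviously Q(γ) ⊆ Q(√154, √210), and [Q(√154, √210):Q] = 4 (since 154, 210 are distinct squarefree integers > 1 with 32340 not a perfect square). To show equality we compute the minimal polynomial of γ. From γ = √154 + √210: γ^2 = 154 + 2√(32340) + 210 = 364 + 2√(32340), so γ^2 - 364 = 2√(32340); squaring, (γ^2 - 364)^2 = 4·32340, i.e. γ^4 - 728γ^2 + 132496 - 129360 = 0, i.e. γ^4 - 728γ^2 + 3136 = 0. So γ is a root of x^4 - 728x^2 + 3136. This polynomial is irreducible over Q: it has no rational root (each ±√154 ± √210 is irrational), and any factorization into two quadratics over Q would force √(32340) ∈ Q (pairing opposite roots) or √154, √210 ∈ Q (other pairings), all impossible. Hence [Q(γ):Q] = 4 = [Q(√154, √210):Q], so Q(γ) = Q(√154, √210).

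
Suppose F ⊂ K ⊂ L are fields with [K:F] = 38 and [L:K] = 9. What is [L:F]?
[L:F] = 342

The tower law says that for any tower of field extensions F ⊂ K ⊂ L with finite degrees, [L:F] = [L:K] · [K:F]. Here this gives [L:F] = 9 · 38 = 342.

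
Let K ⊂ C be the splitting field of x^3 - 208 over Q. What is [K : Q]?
[K : Q] = 6

The roots of x^3 - 208 are ∛208, ω∛208, ω^2∛208 where ω = e^(2πi/3) is a primitive cube root of unity, so K = Q(∛208, ω). Now [Q(∛208):Q] = 3 (since 208 is not a perfect cube, x^3 - 208 is irreducible) and [Q(ω):Q] = 2. Both 2 and 3 divide [K:Q], and [K:Q] ≤ 3·2 = 6, so [K:Q] = 6. (Equivalently: Q(∛208) ⊂ R but ω ∉ R, so [K : Q(∛208)] = 2.)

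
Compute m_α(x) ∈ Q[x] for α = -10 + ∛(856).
m_α(x) = x^3 + 30x^2 + 300x + 144

Set β = α + 10 = ∛(856), so β^3 = 856. Then (α + 10)^3 - 856 = 0, i.e. α is a root of g(x) = (x + 10)^3 - 856 = x^3 + 30x^2 + 300x + 144. Since g(x) = h(x + 10) where h(x) = x^3 - 856, and h is irreducible over Q (because 856 is not a perfect cube, so h has no rational root, and a monic cubic with no rational root is irreducible), g is also irreducible (irreducibility is preserved under the substitution x → x + 10). Hence m_α(x) = x^3 + 30x^2 + 300x + 144.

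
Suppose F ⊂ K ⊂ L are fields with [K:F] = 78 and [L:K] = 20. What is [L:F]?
[L:F] = 1560

The tower law says that for any tower of field extensions F ⊂ K ⊂ L with finite degrees, [L:F] = [L:K] · [K:F]. Here this gives [L:F] = 20 · 78 = 1560.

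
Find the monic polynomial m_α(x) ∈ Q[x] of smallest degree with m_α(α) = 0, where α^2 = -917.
m_α(x) = x^2 + 917

α satisfies α^2 + 917 = 0, so x^2 + 917 annihilates α. Since d = -917 is squarefree and ≠ 1, it is not a perfect square in Q, so x^2 + 917 has no rational root and is therefore irreducible over Q (a degree-2 polynomial over a field is irreducible iff it has no root). Hence m_α(x) = x^2 + 917.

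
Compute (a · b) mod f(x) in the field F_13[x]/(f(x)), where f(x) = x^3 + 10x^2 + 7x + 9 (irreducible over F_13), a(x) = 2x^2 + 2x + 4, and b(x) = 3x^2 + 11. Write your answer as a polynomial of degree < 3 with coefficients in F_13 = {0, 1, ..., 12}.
a · b ≡ 12x^2 + 8x + 10 (mod f(x))

Multiply in F_13[x]: a(x)·b(x) = (2x^2 + 2x + 4)·(3x^2 + 11) = 6x^4 + 6x^3 + 8x^2 + 9x + 5. This has degree ≥ 3, so divide by f(x) over F_13: 6x^4 + 6x^3 + 8x^2 + 9x + 5 = (6x + 11)·(x^3 + 10x^2 + 7x + 9) + (12x^2 + 8x + 10). Hence a·b ≡ 12x^2 + 8x + 10 (mod f). (F_13[x]/(f) is a field with 13^3 = 2197 elements since f is irreducible of degree 3.)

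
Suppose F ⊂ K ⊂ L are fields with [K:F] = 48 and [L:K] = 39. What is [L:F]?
[L:F] = 1872

The tower law says that for any tower of field extensions F ⊂ K ⊂ L with finite degrees, [L:F] = [L:K] · [K:F]. Here this gives [L:F] = 39 · 48 = 1872.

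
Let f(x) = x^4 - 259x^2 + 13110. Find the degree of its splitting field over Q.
[K : Q] = 4

Solving the quadratic in x^2: x^2 = (259 ± √(259^2 - 4·13110))/2 = (259 ± √14641)/2 = (259 ± 121)/2, giving x^2 = 190 or x^2 = 69. So f(x) = (x^2 - 190)(x^2 - 69) and the roots of f are ±√190, ±√69. Hence the splitting field is K = Q(√190, √69). Since 190 and 69 are distinct squarefree integers > 1, their product 13110 is not a perfect square, so √69 ∉ Q(√190). By the tower law [K:Q] = [Q(√190,√69):Q(√190)] · [Q(√190):Q] = 2 · 2 = 4.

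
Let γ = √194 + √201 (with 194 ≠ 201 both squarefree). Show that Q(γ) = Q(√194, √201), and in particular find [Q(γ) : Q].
[Q(γ) : Q] = 4 (equivalently, Q(γ) = Q(√194, √201))

Obviously Q(γ) ⊆ Q(√194, √201), and [Q(√194, √201):Q] = 4 (since 194, 201 are distinct squarefree integers > 1 with 38994 not a perfect square). To show equality we compute the minimal polynomial of γ. From γ = √194 + √201: γ^2 = 194 + 2√(38994) + 201 = 395 + 2√(38994), so γ^2 - 395 = 2√(38994); squaring, (γ^2 - 395)^2 = 4·38994, i.e. γ^4 - 790γ^2 + 156025 - 155976 = 0, i.e. γ^4 - 790γ^2 + 49 = 0. So γ is a root of x^4 - 790x^2 + 49. This polynomial is irreducible over Q: it has no rational root (each ±√194 ± √201 is irrational), and any factorization into two quadratics over Q would force √(38994) ∈ Q (pairing opposite roots) or √194, √201 ∈ Q (other pairings), all impossible. Hence [Q(γ):Q] = 4 = [Q(√194, √201):Q], so Q(γ) = Q(√194, √201).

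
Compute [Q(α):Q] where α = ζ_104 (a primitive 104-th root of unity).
[Q(α):Q] = 48

The minimal polynomial of ζ_104 over Q is the 104-th cyclotomic polynomial Φ_104(x), which is irreducible over Q and has degree φ(104) = 48. Hence [Q(α):Q] = φ(104) = 48.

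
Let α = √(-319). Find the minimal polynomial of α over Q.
m_α(x) = x^2 + 319

α satisfies α^2 + 319 = 0, so x^2 + 319 annihilates α. Since d = -319 is squarefree and ≠ 1, it is not a perfect square in Q, so x^2 + 319 has no rational root and is therefore irreducible over Q (a degree-2 polynomial over a field is irreducible iff it has no root). Hence m_α(x) = x^2 + 319.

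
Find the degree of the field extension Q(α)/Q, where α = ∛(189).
[Q(α):Q] = 3

The minimal polynomial of α is x^3 - 189, irreducible over Q since 189 is not a perfect cube (so x^3 - 189 has no rational root). Hence [Q(α):Q] = deg(m_α) = 3.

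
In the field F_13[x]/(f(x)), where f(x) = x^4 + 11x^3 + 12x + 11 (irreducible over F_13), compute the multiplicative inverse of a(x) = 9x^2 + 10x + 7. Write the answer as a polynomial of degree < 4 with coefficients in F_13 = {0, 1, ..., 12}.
a(x)^(-1) ≡ 6x^3 + x^2 + 4x + 9 (mod f(x))

Since f is irreducible over F_13, F_13[x]/(f) is a field and a(x) ≠ 0 has an inverse. Apply the extended Euclidean algorithm to f(x) and a(x) in F_13[x]: f(x) = (3x^2 + 8x + 9)·a(x) + (9x);  a(x) = (x + 4)·(9x) + (7). The last nonzero remainder is the constant 7 = gcd(f, a) in F_13. Back-substituting through the division chain expresses 7 = s(x)·a(x) + t(x)·f(x) with s(x) ≡ 3x^3 + 7x^2 + 2x + 11 (mod f), so (3x^3 + 7x^2 + 2x + 11)·a(x) ≡ 7 (mod f). Multiplying by 7^(-1) ≡ 2 in F_13 gives a(x)^(-1) ≡ 2·(3x^3 + 7x^2 + 2x + 11) ≡ 6x^3 + x^2 + 4x + 9 (mod f). Check: (9x^2 + 10x + 7)·(6x^3 + x^2 + 4x + 9) = 2x^5 + 4x^4 + 10x^3 + 11x^2 + x + 11 ≡ 1 (mod x^4 + 11x^3 + 12x + 11).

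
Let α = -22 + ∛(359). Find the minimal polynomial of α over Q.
m_α(x) = x^3 + 66x^2 + 1452x + 10289

Set β = α + 22 = ∛(359), so β^3 = 359. Then (α + 22)^3 - 359 = 0, i.e. α is a root of g(x) = (x + 22)^3 - 359 = x^3 + 66x^2 + 1452x + 10289. Since g(x) = h(x + 22) where h(x) = x^3 - 359, and h is irreducible over Q (because 359 is not a perfect cube, so h has no rational root, and a monic cubic with no rational root is irreducible), g is also irreducible (irreducibility is preserved under the substitution x → x + 22). Hence m_α(x) = x^3 + 66x^2 + 1452x + 10289.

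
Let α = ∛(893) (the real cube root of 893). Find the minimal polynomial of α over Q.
m_α(x) = x^3 - 893

α satisfies α^3 = 893, so x^3 - 893 annihilates α. By the rational root test, a rational root p/q (in lowest terms) of x^3 - 893 would satisfy p^3 = 893 q^3, forcing q = 1 and p^3 = 893; but 893 is not a perfect cube, contradiction. A monic cubic over Q with no rational root is irreducible (any nontrivial factorization would include a linear factor). Hence x^3 - 893 is the minimal polynomial of α, and in particular [Q(α):Q] = 3.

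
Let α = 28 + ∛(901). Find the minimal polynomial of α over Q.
m_α(x) = x^3 - 84x^2 + 2352x - 22853

Set β = α - 28 = ∛(901), so β^3 = 901. Then (α - 28)^3 - 901 = 0, i.e. α is a root of g(x) = (x - 28)^3 - 901 = x^3 - 84x^2 + 2352x - 22853. Since g(x) = h(x - 28) where h(x) = x^3 - 901, and h is irreducible over Q (because 901 is not a perfect cube, so h has no rational root, and a monic cubic with no rational root is irreducible), g is also irreducible (irreducibility is preserved under the substitution x → x - 28). Hence m_α(x) = x^3 - 84x^2 + 2352x - 22853.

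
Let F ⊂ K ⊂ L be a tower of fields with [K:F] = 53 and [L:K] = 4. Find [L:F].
[L:F] = 212

The tower law says that for any tower of field extensions F ⊂ K ⊂ L with finite degrees, [L:F] = [L:K] · [K:F]. Here this gives [L:F] = 4 · 53 = 212.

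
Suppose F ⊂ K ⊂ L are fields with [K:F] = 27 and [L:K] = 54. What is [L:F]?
[L:F] = 1458

The tower law says that for any tower of field extensions F ⊂ K ⊂ L with finite degrees, [L:F] = [L:K] · [K:F]. Here this gives [L:F] = 54 · 27 = 1458.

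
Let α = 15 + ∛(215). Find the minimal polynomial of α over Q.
m_α(x) = x^3 - 45x^2 + 675x - 3590

Set β = α - 15 = ∛(215), so β^3 = 215. Then (α - 15)^3 - 215 = 0, i.e. α is a root of g(x) = (x - 15)^3 - 215 = x^3 - 45x^2 + 675x - 3590. Since g(x) = h(x - 15) where h(x) = x^3 - 215, and h is irreducible over Q (because 215 is not a perfect cube, so h has no rational root, and a monic cubic with no rational root is irreducible), g is also irreducible (irreducibility is preserved under the substitution x → x - 15). Hence m_α(x) = x^3 - 45x^2 + 675x - 3590.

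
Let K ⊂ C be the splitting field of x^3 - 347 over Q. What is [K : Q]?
[K : Q] = 6

The roots of x^3 - 347 are ∛347, ω∛347, ω^2∛347 where ω = e^(2πi/3) is a primitive cube root of unity, so K = Q(∛347, ω). Now [Q(∛347):Q] = 3 (since 347 is not a perfect cube, x^3 - 347 is irreducible) and [Q(ω):Q] = 2. Both 2 and 3 divide [K:Q], and [K:Q] ≤ 3·2 = 6, so [K:Q] = 6. (Equivalently: Q(∛347) ⊂ R but ω ∉ R, so [K : Q(∛347)] = 2.)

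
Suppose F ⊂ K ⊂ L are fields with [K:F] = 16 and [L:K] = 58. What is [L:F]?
[L:F] = 928

The tower law says that for any tower of field extensions F ⊂ K ⊂ L with finite degrees, [L:F] = [L:K] · [K:F]. Here this gives [L:F] = 58 · 16 = 928.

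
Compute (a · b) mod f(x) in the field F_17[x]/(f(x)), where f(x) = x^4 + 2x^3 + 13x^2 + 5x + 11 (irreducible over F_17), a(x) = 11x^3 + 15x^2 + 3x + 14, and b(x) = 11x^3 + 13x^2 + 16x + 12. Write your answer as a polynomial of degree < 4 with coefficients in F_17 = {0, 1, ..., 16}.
a · b ≡ 4x^3 + 5x^2 + 4x + 12 (mod f(x))

Multiply in F_17[x]: a(x)·b(x) = (11x^3 + 15x^2 + 3x + 14)·(11x^3 + 13x^2 + 16x + 12) = 2x^6 + 2x^5 + 13x^4 + 4x^3 + 2x^2 + 5x + 15. This has degree ≥ 4, so divide by f(x) over F_17: 2x^6 + 2x^5 + 13x^4 + 4x^3 + 2x^2 + 5x + 15 = (2x^2 + 15x + 8)·(x^4 + 2x^3 + 13x^2 + 5x + 11) + (4x^3 + 5x^2 + 4x + 12). Hence a·b ≡ 4x^3 + 5x^2 + 4x + 12 (mod f). (F_17[x]/(f) is a field with 17^4 = 83521 elements since f is irreducible of degree 4.)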